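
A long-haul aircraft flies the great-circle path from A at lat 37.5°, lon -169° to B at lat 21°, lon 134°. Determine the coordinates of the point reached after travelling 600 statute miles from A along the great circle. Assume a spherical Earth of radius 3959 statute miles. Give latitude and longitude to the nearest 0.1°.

Convert each endpoint to a unit vector on the sphere (x = cos φ cos λ, y = cos φ sin λ, z = sin φ).
The central angle between the endpoints is δ = arccos(p₁·p₂) ≈ 0.900 rad (51.6°). The total great-circle distance is δ·R ≈ 0.900 × 3959 ≈ 3563 mi, so the target fraction is f = 600/3563 ≈ 0.168.
Interpolate at f ≈ 0.168 with slerp weights a = sin((1−f)δ)/sin δ ≈ 0.869, b = sin(fδ)/sin δ ≈ 0.193.
p = a·p₁ + b·p₂ ≈ (-0.802, -0.002, 0.598); φ = arcsin(p_z) ≈ 36.72°, λ = atan2(p_y, p_x) ≈ -179.85°.

≈ lat 36.7°, lon -179.9°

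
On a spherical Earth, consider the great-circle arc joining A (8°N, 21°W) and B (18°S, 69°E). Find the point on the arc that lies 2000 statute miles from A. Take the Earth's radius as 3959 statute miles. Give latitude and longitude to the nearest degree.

Convert each endpoint to a unit vector on the sphere (x = cos φ cos λ, y = cos φ sin λ, z = sin φ).
The central angle between the endpoints is δ = arccos(p₁·p₂) ≈ 1.614 rad (92.5°). The total great-circle distance is δ·R ≈ 1.614 × 3959 ≈ 6389 mi, so the target fraction is f = 2000/6389 ≈ 0.313.
Interpolate at f ≈ 0.313 with slerp weights a = sin((1−f)δ)/sin δ ≈ 0.896, b = sin(fδ)/sin δ ≈ 0.484.
p = a·p₁ + b·p₂ ≈ (0.993, 0.112, -0.025); φ = arcsin(p_z) ≈ -1.43°, λ = atan2(p_y, p_x) ≈ 6.44°.

≈ (1°S, 6°E)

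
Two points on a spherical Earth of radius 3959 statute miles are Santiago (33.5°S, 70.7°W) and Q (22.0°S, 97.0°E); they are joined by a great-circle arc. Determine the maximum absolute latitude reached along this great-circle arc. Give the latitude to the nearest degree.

The great circle lies in the plane with unit normal n̂ = (p₁ × p₂)/|p₁ × p₂|.
Here n̂_z ≈ +0.197; the vertex latitude is φ_max = arccos|n̂_z| ≈ 78.6°.
Check via Clairaut: cos φ_max = |cos φ₁| · sin C = cos(33.5°)·sin(166.3°) ≈ 0.197, again giving ≈ 78.6°.

≈ 79°S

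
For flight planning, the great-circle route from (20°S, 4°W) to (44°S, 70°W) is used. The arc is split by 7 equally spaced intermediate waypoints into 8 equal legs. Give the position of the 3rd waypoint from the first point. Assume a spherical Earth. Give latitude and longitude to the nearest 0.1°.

≈ (33.0°S, 24.2°W)

Write both endpoints as unit vectors p₁, p₂ with components (cos φ cos λ, cos φ sin λ, sin φ).
The central angle between the endpoints is δ = arccos(p₁·p₂) ≈ 1.033 rad (59.2°).
Interpolate at f = 3/8 with slerp weights a = sin((1−f)δ)/sin δ ≈ 0.701, b = sin(fδ)/sin δ ≈ 0.440.
p = a·p₁ + b·p₂ ≈ (0.765, -0.343, -0.545); φ = arcsin(p_z) ≈ -33.03°, λ = atan2(p_y, p_x) ≈ -24.17°.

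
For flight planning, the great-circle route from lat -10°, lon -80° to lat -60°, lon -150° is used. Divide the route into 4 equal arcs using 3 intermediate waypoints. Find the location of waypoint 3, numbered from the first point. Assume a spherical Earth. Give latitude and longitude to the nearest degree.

≈ lat -52°, lon -121°

The haversine formula gives a central angle δ ≈ 1.246 rad (71.4°) between the endpoints.
Interpolate at f = 3/4 with slerp weights a = sin((1−f)δ)/sin δ ≈ 0.323, b = sin(fδ)/sin δ ≈ 0.849.
p = a·p₁ + b·p₂ ≈ (-0.312, -0.526, -0.791); φ = arcsin(p_z) ≈ -52.30°, λ = atan2(p_y, p_x) ≈ -120.70°.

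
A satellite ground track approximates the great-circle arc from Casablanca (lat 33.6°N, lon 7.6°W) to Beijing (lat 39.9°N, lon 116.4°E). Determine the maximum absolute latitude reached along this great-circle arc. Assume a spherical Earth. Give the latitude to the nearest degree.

≈ 58°N

The great circle lies in the plane with unit normal n̂ = (p₁ × p₂)/|p₁ × p₂|.
Here n̂_z ≈ +0.530; the vertex latitude is φ_max = arccos|n̂_z| ≈ 58.0°.
Check via Clairaut: cos φ_max = |cos φ₁| · sin C = cos(33.6°)·sin(39.5°) ≈ 0.530, again giving ≈ 58.0°.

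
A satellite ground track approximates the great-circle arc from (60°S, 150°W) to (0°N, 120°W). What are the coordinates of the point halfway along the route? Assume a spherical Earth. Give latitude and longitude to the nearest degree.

Write both endpoints as unit vectors p₁, p₂ with components (cos φ cos λ, cos φ sin λ, sin φ).
The central angle between the endpoints is δ = arccos(p₁·p₂) ≈ 1.123 rad (64.3°).
Interpolate at f = 1/2 with slerp weights a = sin((1−f)δ)/sin δ ≈ 0.591, b = sin(fδ)/sin δ ≈ 0.591.
p = a·p₁ + b·p₂ ≈ (-0.551, -0.659, -0.512); φ = arcsin(p_z) ≈ -30.77°, λ = atan2(p_y, p_x) ≈ -129.90°.

≈ (31°S, 130°W)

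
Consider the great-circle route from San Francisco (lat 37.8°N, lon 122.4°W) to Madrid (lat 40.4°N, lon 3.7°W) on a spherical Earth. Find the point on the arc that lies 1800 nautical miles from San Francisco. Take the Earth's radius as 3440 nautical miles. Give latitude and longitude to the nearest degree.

≈ lat 55°N, lon 86°W

From cos δ = sin φ₁ sin φ₂ + cos φ₁ cos φ₂ cos Δλ, the central angle is δ ≈ 1.462 rad (83.8°). The total great-circle distance is δ·R ≈ 1.462 × 3440 ≈ 5030 nmi, so the target fraction is f = 1800/5030 ≈ 0.358.
Interpolate at f ≈ 0.358 with slerp weights a = sin((1−f)δ)/sin δ ≈ 0.812, b = sin(fδ)/sin δ ≈ 0.503.
p = a·p₁ + b·p₂ ≈ (0.038, -0.566, 0.823); φ = arcsin(p_z) ≈ 55.42°, λ = atan2(p_y, p_x) ≈ -86.13°.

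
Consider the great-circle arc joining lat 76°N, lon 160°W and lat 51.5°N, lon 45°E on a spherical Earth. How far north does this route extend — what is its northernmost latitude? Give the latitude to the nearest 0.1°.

The great circle lies in the plane with unit normal n̂ = (p₁ × p₂)/|p₁ × p₂|.
Here n̂_z ≈ -0.081; the vertex latitude is φ_max = arccos|n̂_z| ≈ 85.3°.
Check via Clairaut: cos φ_max = |cos φ₁| · sin C = cos(76.0°)·sin(19.7°) ≈ 0.081, again giving ≈ 85.3°.

≈ 85.3°N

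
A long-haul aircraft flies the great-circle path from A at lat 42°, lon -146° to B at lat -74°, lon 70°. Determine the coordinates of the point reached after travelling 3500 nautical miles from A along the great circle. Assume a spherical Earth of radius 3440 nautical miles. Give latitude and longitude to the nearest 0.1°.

≈ lat -14.8°, lon -160.0°

Write both endpoints as unit vectors p₁, p₂ with components (cos φ cos λ, cos φ sin λ, sin φ).
The central angle between the endpoints is δ = arccos(p₁·p₂) ≈ 2.513 rad (144.0°). The total great-circle distance is δ·R ≈ 2.513 × 3440 ≈ 8645 nmi, so the target fraction is f = 3500/8645 ≈ 0.405.
Interpolate at f ≈ 0.405 with slerp weights a = sin((1−f)δ)/sin δ ≈ 1.696, b = sin(fδ)/sin δ ≈ 1.447.
p = a·p₁ + b·p₂ ≈ (-0.909, -0.330, -0.256); φ = arcsin(p_z) ≈ -14.84°, λ = atan2(p_y, p_x) ≈ -160.04°.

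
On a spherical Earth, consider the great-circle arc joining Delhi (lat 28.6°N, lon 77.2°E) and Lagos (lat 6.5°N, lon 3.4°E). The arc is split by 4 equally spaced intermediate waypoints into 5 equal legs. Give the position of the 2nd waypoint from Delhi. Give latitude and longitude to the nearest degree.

≈ lat 24°N, lon 45°E

Convert each endpoint to a unit vector on the sphere (x = cos φ cos λ, y = cos φ sin λ, z = sin φ).
The central angle between the endpoints is δ = arccos(p₁·p₂) ≈ 1.269 rad (72.7°).
Interpolate at f = 2/5 with slerp weights a = sin((1−f)δ)/sin δ ≈ 0.723, b = sin(fδ)/sin δ ≈ 0.509.
p = a·p₁ + b·p₂ ≈ (0.645, 0.649, 0.403); φ = arcsin(p_z) ≈ 23.80°, λ = atan2(p_y, p_x) ≈ 45.14°.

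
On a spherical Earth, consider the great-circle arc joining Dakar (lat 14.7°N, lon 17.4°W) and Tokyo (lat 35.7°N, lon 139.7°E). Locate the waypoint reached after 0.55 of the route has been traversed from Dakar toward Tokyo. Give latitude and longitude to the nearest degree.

Write both endpoints as unit vectors p₁, p₂ with components (cos φ cos λ, cos φ sin λ, sin φ).
The central angle between the endpoints is δ = arccos(p₁·p₂) ≈ 2.184 rad (125.1°).
Interpolate at f = 0.55 with slerp weights a = sin((1−f)δ)/sin δ ≈ 1.017, b = sin(fδ)/sin δ ≈ 1.140.
p = a·p₁ + b·p₂ ≈ (0.233, 0.305, 0.924); φ = arcsin(p_z) ≈ 67.45°, λ = atan2(p_y, p_x) ≈ 52.60°.

≈ lat 67°N, lon 53°E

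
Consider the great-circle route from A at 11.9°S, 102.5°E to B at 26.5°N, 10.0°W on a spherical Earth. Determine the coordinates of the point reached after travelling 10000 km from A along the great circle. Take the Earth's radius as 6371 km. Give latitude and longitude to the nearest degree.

From cos δ = sin φ₁ sin φ₂ + cos φ₁ cos φ₂ cos Δλ, the central angle is δ ≈ 2.012 rad (115.3°). The total great-circle distance is δ·R ≈ 2.012 × 6371 ≈ 12819 km, so the target fraction is f = 10000/12819 ≈ 0.780.
Interpolate at f ≈ 0.780 with slerp weights a = sin((1−f)δ)/sin δ ≈ 0.474, b = sin(fδ)/sin δ ≈ 1.106.
p = a·p₁ + b·p₂ ≈ (0.874, 0.281, 0.396); φ = arcsin(p_z) ≈ 23.32°, λ = atan2(p_y, p_x) ≈ 17.79°.

≈ 23°N, 18°E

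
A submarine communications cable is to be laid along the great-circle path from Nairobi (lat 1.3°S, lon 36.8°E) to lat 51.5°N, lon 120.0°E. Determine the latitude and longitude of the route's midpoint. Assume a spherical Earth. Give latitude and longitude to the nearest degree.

≈ lat 32°N, lon 67°E

The haversine formula gives a central angle δ ≈ 1.515 rad (86.8°) between the endpoints.
Interpolate at f = 1/2 with slerp weights a = sin((1−f)δ)/sin δ ≈ 0.688, b = sin(fδ)/sin δ ≈ 0.688.
p = a·p₁ + b·p₂ ≈ (0.337, 0.783, 0.523); φ = arcsin(p_z) ≈ 31.53°, λ = atan2(p_y, p_x) ≈ 66.74°.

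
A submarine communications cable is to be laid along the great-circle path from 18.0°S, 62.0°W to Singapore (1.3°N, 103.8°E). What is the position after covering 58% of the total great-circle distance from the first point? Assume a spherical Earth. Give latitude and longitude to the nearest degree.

≈ 45°S, 50°E

Write both endpoints as unit vectors p₁, p₂ with components (cos φ cos λ, cos φ sin λ, sin φ).
The central angle between the endpoints is δ = arccos(p₁·p₂) ≈ 2.762 rad (158.2°).
Interpolate at f = 0.58 with slerp weights a = sin((1−f)δ)/sin δ ≈ 2.473, b = sin(fδ)/sin δ ≈ 2.697.
p = a·p₁ + b·p₂ ≈ (0.461, 0.541, -0.703); φ = arcsin(p_z) ≈ -44.68°, λ = atan2(p_y, p_x) ≈ 49.55°.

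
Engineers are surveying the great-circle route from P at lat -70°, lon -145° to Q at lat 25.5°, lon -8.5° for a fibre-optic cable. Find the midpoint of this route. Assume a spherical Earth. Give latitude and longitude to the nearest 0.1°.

≈ lat -36.2°, lon -28.3°

Write both endpoints as unit vectors p₁, p₂ with components (cos φ cos λ, cos φ sin λ, sin φ).
The central angle between the endpoints is δ = arccos(p₁·p₂) ≈ 2.250 rad (128.9°).
Interpolate at f = 1/2 with slerp weights a = sin((1−f)δ)/sin δ ≈ 1.160, b = sin(fδ)/sin δ ≈ 1.160.
p = a·p₁ + b·p₂ ≈ (0.711, -0.382, -0.591); φ = arcsin(p_z) ≈ -36.21°, λ = atan2(p_y, p_x) ≈ -28.28°.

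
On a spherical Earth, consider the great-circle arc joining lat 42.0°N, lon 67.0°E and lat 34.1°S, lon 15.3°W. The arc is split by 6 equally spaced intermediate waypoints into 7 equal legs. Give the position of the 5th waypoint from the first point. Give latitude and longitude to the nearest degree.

Write both endpoints as unit vectors p₁, p₂ with components (cos φ cos λ, cos φ sin λ, sin φ).
The central angle between the endpoints is δ = arccos(p₁·p₂) ≈ 1.868 rad (107.0°).
Interpolate at f = 5/7 with slerp weights a = sin((1−f)δ)/sin δ ≈ 0.532, b = sin(fδ)/sin δ ≈ 1.017.
p = a·p₁ + b·p₂ ≈ (0.966, 0.142, -0.214); φ = arcsin(p_z) ≈ -12.36°, λ = atan2(p_y, p_x) ≈ 8.35°.

≈ lat 12°S, lon 8°E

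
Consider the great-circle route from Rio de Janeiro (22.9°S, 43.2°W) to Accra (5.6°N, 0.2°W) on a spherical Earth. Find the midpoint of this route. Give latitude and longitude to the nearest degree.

Write both endpoints as unit vectors p₁, p₂ with components (cos φ cos λ, cos φ sin λ, sin φ).
The central angle between the endpoints is δ = arccos(p₁·p₂) ≈ 0.886 rad (50.8°).
Interpolate at f = 1/2 with slerp weights a = sin((1−f)δ)/sin δ ≈ 0.553, b = sin(fδ)/sin δ ≈ 0.553.
p = a·p₁ + b·p₂ ≈ (0.922, -0.351, -0.161); φ = arcsin(p_z) ≈ -9.28°, λ = atan2(p_y, p_x) ≈ -20.83°.

≈ (9°S, 21°W)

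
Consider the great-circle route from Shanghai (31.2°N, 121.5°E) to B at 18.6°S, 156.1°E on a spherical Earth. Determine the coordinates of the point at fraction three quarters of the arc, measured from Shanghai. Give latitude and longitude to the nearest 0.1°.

≈ 6.1°S, 147.7°E

From cos δ = sin φ₁ sin φ₂ + cos φ₁ cos φ₂ cos Δλ, the central angle is δ ≈ 1.045 rad (59.9°).
Interpolate at f = 3/4 with slerp weights a = sin((1−f)δ)/sin δ ≈ 0.299, b = sin(fδ)/sin δ ≈ 0.816.
p = a·p₁ + b·p₂ ≈ (-0.841, 0.531, -0.106); φ = arcsin(p_z) ≈ -6.06°, λ = atan2(p_y, p_x) ≈ 147.71°.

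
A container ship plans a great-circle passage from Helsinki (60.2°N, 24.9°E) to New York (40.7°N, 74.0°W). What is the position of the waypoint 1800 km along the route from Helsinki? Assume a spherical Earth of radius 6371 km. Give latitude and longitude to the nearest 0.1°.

Convert each endpoint to a unit vector on the sphere (x = cos φ cos λ, y = cos φ sin λ, z = sin φ).
The central angle between the endpoints is δ = arccos(p₁·p₂) ≈ 1.038 rad (59.5°). The total great-circle distance is δ·R ≈ 1.038 × 6371 ≈ 6616 km, so the target fraction is f = 1800/6616 ≈ 0.272.
Interpolate at f ≈ 0.272 with slerp weights a = sin((1−f)δ)/sin δ ≈ 0.796, b = sin(fδ)/sin δ ≈ 0.324.
p = a·p₁ + b·p₂ ≈ (0.426, -0.069, 0.902); φ = arcsin(p_z) ≈ 64.40°, λ = atan2(p_y, p_x) ≈ -9.22°.

≈ (64.4°N, 9.2°W)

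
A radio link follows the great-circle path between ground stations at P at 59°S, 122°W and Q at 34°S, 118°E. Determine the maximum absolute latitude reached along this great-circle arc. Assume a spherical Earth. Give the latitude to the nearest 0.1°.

The great circle lies in the plane with unit normal n̂ = (p₁ × p₂)/|p₁ × p₂|.
Here n̂_z ≈ -0.384; the vertex latitude is φ_max = arccos|n̂_z| ≈ 67.4°.

≈ 67.4°S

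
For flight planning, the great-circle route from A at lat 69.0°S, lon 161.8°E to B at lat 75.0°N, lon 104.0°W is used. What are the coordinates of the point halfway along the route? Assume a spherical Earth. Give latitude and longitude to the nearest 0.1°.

Convert each endpoint to a unit vector on the sphere (x = cos φ cos λ, y = cos φ sin λ, z = sin φ).
The central angle between the endpoints is δ = arccos(p₁·p₂) ≈ 2.711 rad (155.3°).
Interpolate at f = 1/2 with slerp weights a = sin((1−f)δ)/sin δ ≈ 2.338, b = sin(fδ)/sin δ ≈ 2.338.
p = a·p₁ + b·p₂ ≈ (-0.943, -0.326, 0.076); φ = arcsin(p_z) ≈ 4.34°, λ = atan2(p_y, p_x) ≈ -160.95°.

≈ lat 4.3°N, lon 160.9°W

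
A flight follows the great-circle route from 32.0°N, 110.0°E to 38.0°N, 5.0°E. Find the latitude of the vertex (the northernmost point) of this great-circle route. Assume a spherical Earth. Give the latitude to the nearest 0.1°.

The great circle lies in the plane with unit normal n̂ = (p₁ × p₂)/|p₁ × p₂|.
Here n̂_z ≈ -0.653; the vertex latitude is φ_max = arccos|n̂_z| ≈ 49.2°.
Check via Clairaut: cos φ_max = |cos φ₁| · sin C = cos(32.0°)·sin(50.4°) ≈ 0.653, again giving ≈ 49.2°.

≈ 49.2°N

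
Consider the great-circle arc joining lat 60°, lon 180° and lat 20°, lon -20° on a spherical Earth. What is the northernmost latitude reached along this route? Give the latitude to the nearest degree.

The great circle lies in the plane with unit normal n̂ = (p₁ × p₂)/|p₁ × p₂|.
Here n̂_z ≈ +0.162; the vertex latitude is φ_max = arccos|n̂_z| ≈ 80.7°.
Check via Clairaut: cos φ_max = |cos φ₁| · sin C = cos(60.0°)·sin(19.0°) ≈ 0.162, again giving ≈ 80.7°.

≈ 81°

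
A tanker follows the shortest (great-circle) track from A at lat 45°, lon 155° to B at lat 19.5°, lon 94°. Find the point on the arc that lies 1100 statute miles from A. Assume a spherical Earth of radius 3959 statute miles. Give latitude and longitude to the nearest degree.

≈ lat 41°, lon 134°

From cos δ = sin φ₁ sin φ₂ + cos φ₁ cos φ₂ cos Δλ, the central angle is δ ≈ 0.977 rad (56.0°). The total great-circle distance is δ·R ≈ 0.977 × 3959 ≈ 3869 mi, so the target fraction is f = 1100/3869 ≈ 0.284.
Interpolate at f ≈ 0.284 with slerp weights a = sin((1−f)δ)/sin δ ≈ 0.777, b = sin(fδ)/sin δ ≈ 0.331.
p = a·p₁ + b·p₂ ≈ (-0.519, 0.543, 0.660); φ = arcsin(p_z) ≈ 41.27°, λ = atan2(p_y, p_x) ≈ 133.72°.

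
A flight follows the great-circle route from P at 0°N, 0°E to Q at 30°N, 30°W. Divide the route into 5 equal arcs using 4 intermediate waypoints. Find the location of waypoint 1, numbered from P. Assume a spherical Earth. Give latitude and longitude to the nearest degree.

Write both endpoints as unit vectors p₁, p₂ with components (cos φ cos λ, cos φ sin λ, sin φ).
The central angle between the endpoints is δ = arccos(p₁·p₂) ≈ 0.723 rad (41.4°).
Interpolate at f = 1/5 with slerp weights a = sin((1−f)δ)/sin δ ≈ 0.826, b = sin(fδ)/sin δ ≈ 0.218.
p = a·p₁ + b·p₂ ≈ (0.990, -0.094, 0.109); φ = arcsin(p_z) ≈ 6.25°, λ = atan2(p_y, p_x) ≈ -5.44°.

≈ 6°N, 5°W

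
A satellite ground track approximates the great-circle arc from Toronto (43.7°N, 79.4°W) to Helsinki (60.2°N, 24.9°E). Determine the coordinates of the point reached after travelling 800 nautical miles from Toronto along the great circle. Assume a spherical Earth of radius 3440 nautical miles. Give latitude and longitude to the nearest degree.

The haversine formula gives a central angle δ ≈ 1.035 rad (59.3°) between the endpoints. The total great-circle distance is δ·R ≈ 1.035 × 3440 ≈ 3559 nmi, so the target fraction is f = 800/3559 ≈ 0.225.
Interpolate at f ≈ 0.225 with slerp weights a = sin((1−f)δ)/sin δ ≈ 0.836, b = sin(fδ)/sin δ ≈ 0.268.
p = a·p₁ + b·p₂ ≈ (0.232, -0.538, 0.810); φ = arcsin(p_z) ≈ 54.13°, λ = atan2(p_y, p_x) ≈ -66.67°.

≈ 54°N, 67°W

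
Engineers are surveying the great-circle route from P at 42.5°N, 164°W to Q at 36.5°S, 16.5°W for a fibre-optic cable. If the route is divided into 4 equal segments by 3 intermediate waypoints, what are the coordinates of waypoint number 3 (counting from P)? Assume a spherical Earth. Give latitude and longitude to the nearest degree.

≈ 15°S, 53°W

Write both endpoints as unit vectors p₁, p₂ with components (cos φ cos λ, cos φ sin λ, sin φ).
The central angle between the endpoints is δ = arccos(p₁·p₂) ≈ 2.694 rad (154.4°).
Interpolate at f = 3/4 with slerp weights a = sin((1−f)δ)/sin δ ≈ 1.443, b = sin(fδ)/sin δ ≈ 2.083.
p = a·p₁ + b·p₂ ≈ (0.583, -0.769, -0.264); φ = arcsin(p_z) ≈ -15.31°, λ = atan2(p_y, p_x) ≈ -52.84°.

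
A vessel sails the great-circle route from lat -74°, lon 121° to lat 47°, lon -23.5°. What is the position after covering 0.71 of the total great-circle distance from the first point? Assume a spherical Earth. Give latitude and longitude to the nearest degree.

≈ lat 5°, lon -11°

Write both endpoints as unit vectors p₁, p₂ with components (cos φ cos λ, cos φ sin λ, sin φ).
The central angle between the endpoints is δ = arccos(p₁·p₂) ≈ 2.598 rad (148.9°).
Interpolate at f = 0.71 with slerp weights a = sin((1−f)δ)/sin δ ≈ 1.324, b = sin(fδ)/sin δ ≈ 1.863.
p = a·p₁ + b·p₂ ≈ (0.977, -0.194, 0.090); φ = arcsin(p_z) ≈ 5.14°, λ = atan2(p_y, p_x) ≈ -11.22°.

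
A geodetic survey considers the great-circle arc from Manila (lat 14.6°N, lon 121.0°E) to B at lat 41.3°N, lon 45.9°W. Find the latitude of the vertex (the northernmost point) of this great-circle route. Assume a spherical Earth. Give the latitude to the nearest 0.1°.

≈ 78.7°N

The great circle lies in the plane with unit normal n̂ = (p₁ × p₂)/|p₁ × p₂|.
Here n̂_z ≈ -0.196; the vertex latitude is φ_max = arccos|n̂_z| ≈ 78.7°.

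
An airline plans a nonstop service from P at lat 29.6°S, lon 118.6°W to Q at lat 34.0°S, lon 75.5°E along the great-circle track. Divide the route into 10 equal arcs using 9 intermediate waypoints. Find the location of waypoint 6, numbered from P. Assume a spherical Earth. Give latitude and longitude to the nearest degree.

≈ lat 76°S, lon 118°E

Write both endpoints as unit vectors p₁, p₂ with components (cos φ cos λ, cos φ sin λ, sin φ).
The central angle between the endpoints is δ = arccos(p₁·p₂) ≈ 2.007 rad (115.0°).
Interpolate at f = 6/10 with slerp weights a = sin((1−f)δ)/sin δ ≈ 0.794, b = sin(fδ)/sin δ ≈ 1.030.
p = a·p₁ + b·p₂ ≈ (-0.117, 0.221, -0.968); φ = arcsin(p_z) ≈ -75.54°, λ = atan2(p_y, p_x) ≈ 117.82°.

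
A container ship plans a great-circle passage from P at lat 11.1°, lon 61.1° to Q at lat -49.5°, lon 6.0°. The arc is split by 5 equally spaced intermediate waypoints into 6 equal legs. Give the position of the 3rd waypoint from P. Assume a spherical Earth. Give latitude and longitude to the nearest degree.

≈ lat -21°, lon 40°

Convert each endpoint to a unit vector on the sphere (x = cos φ cos λ, y = cos φ sin λ, z = sin φ).
The central angle between the endpoints is δ = arccos(p₁·p₂) ≈ 1.351 rad (77.4°).
Interpolate at f = 3/6 with slerp weights a = sin((1−f)δ)/sin δ ≈ 0.641, b = sin(fδ)/sin δ ≈ 0.641.
p = a·p₁ + b·p₂ ≈ (0.718, 0.594, -0.364); φ = arcsin(p_z) ≈ -21.33°, λ = atan2(p_y, p_x) ≈ 39.61°.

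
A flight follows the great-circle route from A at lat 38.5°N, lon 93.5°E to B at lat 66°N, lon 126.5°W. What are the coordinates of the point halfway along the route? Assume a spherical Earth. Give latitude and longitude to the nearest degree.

Convert each endpoint to a unit vector on the sphere (x = cos φ cos λ, y = cos φ sin λ, z = sin φ).
The central angle between the endpoints is δ = arccos(p₁·p₂) ≈ 1.240 rad (71.0°).
Interpolate at f = 1/2 with slerp weights a = sin((1−f)δ)/sin δ ≈ 0.614, b = sin(fδ)/sin δ ≈ 0.614.
p = a·p₁ + b·p₂ ≈ (-0.178, 0.279, 0.944); φ = arcsin(p_z) ≈ 70.67°, λ = atan2(p_y, p_x) ≈ 122.53°.

≈ lat 71°N, lon 123°E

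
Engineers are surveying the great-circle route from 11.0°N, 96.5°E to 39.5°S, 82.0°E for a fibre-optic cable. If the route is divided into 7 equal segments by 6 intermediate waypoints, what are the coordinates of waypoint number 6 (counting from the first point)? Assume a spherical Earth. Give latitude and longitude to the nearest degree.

≈ 32°S, 85°E

Convert each endpoint to a unit vector on the sphere (x = cos φ cos λ, y = cos φ sin λ, z = sin φ).
The central angle between the endpoints is δ = arccos(p₁·p₂) ≈ 0.912 rad (52.3°).
Interpolate at f = 6/7 with slerp weights a = sin((1−f)δ)/sin δ ≈ 0.164, b = sin(fδ)/sin δ ≈ 0.891.
p = a·p₁ + b·p₂ ≈ (0.077, 0.841, -0.535); φ = arcsin(p_z) ≈ -32.37°, λ = atan2(p_y, p_x) ≈ 84.74°.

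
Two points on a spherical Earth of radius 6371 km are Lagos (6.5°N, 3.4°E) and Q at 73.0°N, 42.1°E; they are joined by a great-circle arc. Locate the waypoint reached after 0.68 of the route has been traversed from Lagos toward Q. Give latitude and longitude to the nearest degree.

≈ 53°N, 17°E

Convert each endpoint to a unit vector on the sphere (x = cos φ cos λ, y = cos φ sin λ, z = sin φ).
The central angle between the endpoints is δ = arccos(p₁·p₂) ≈ 1.229 rad (70.4°).
Interpolate at f = 0.68 with slerp weights a = sin((1−f)δ)/sin δ ≈ 0.407, b = sin(fδ)/sin δ ≈ 0.787.
p = a·p₁ + b·p₂ ≈ (0.574, 0.178, 0.799); φ = arcsin(p_z) ≈ 53.04°, λ = atan2(p_y, p_x) ≈ 17.25°.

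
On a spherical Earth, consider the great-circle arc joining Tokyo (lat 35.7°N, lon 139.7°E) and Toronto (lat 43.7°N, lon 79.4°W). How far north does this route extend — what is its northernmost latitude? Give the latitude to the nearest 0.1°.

≈ 68.2°N

The great circle lies in the plane with unit normal n̂ = (p₁ × p₂)/|p₁ × p₂|.
Here n̂_z ≈ +0.371; the vertex latitude is φ_max = arccos|n̂_z| ≈ 68.2°.
Check via Clairaut: cos φ_max = |cos φ₁| · sin C = cos(35.7°)·sin(27.2°) ≈ 0.371, again giving ≈ 68.2°.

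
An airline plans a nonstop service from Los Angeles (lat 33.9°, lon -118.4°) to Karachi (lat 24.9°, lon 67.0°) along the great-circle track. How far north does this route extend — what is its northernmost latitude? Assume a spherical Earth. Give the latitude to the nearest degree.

≈ 85°

The great circle lies in the plane with unit normal n̂ = (p₁ × p₂)/|p₁ × p₂|.
Here n̂_z ≈ -0.083; the vertex latitude is φ_max = arccos|n̂_z| ≈ 85.3°.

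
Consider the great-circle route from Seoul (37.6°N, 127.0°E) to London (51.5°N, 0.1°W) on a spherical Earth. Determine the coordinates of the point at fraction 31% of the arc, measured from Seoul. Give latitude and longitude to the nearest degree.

≈ 57°N, 104°E

The haversine formula gives a central angle δ ≈ 1.390 rad (79.6°) between the endpoints.
Interpolate at f = 0.31 with slerp weights a = sin((1−f)δ)/sin δ ≈ 0.832, b = sin(fδ)/sin δ ≈ 0.425.
p = a·p₁ + b·p₂ ≈ (-0.132, 0.526, 0.840); φ = arcsin(p_z) ≈ 57.14°, λ = atan2(p_y, p_x) ≈ 104.14°.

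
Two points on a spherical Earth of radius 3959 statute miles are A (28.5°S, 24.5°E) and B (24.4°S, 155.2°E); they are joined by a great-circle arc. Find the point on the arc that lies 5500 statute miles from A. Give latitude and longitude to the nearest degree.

≈ (43°S, 127°E)

Write both endpoints as unit vectors p₁, p₂ with components (cos φ cos λ, cos φ sin λ, sin φ).
The central angle between the endpoints is δ = arccos(p₁·p₂) ≈ 1.902 rad (109.0°). The total great-circle distance is δ·R ≈ 1.902 × 3959 ≈ 7528 mi, so the target fraction is f = 5500/7528 ≈ 0.731.
Interpolate at f ≈ 0.731 with slerp weights a = sin((1−f)δ)/sin δ ≈ 0.518, b = sin(fδ)/sin δ ≈ 1.040.
p = a·p₁ + b·p₂ ≈ (-0.445, 0.586, -0.677); φ = arcsin(p_z) ≈ -42.60°, λ = atan2(p_y, p_x) ≈ 127.22°.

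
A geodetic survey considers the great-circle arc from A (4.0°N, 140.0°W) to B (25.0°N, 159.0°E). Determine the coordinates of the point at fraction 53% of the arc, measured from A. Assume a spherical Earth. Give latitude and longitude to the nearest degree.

Convert each endpoint to a unit vector on the sphere (x = cos φ cos λ, y = cos φ sin λ, z = sin φ).
The central angle between the endpoints is δ = arccos(p₁·p₂) ≈ 1.084 rad (62.1°).
Interpolate at f = 0.53 with slerp weights a = sin((1−f)δ)/sin δ ≈ 0.552, b = sin(fδ)/sin δ ≈ 0.615.
p = a·p₁ + b·p₂ ≈ (-0.942, -0.154, 0.298); φ = arcsin(p_z) ≈ 17.36°, λ = atan2(p_y, p_x) ≈ -170.71°.

≈ (17°N, 171°W)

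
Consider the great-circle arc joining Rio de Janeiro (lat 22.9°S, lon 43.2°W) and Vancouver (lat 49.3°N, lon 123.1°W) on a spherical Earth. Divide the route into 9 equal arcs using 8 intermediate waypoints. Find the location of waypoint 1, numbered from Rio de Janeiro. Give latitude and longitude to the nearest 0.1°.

Convert each endpoint to a unit vector on the sphere (x = cos φ cos λ, y = cos φ sin λ, z = sin φ).
The central angle between the endpoints is δ = arccos(p₁·p₂) ≈ 1.762 rad (100.9°).
Interpolate at f = 1/9 with slerp weights a = sin((1−f)δ)/sin δ ≈ 1.018, b = sin(fδ)/sin δ ≈ 0.198.
p = a·p₁ + b·p₂ ≈ (0.613, -0.750, -0.246); φ = arcsin(p_z) ≈ -14.25°, λ = atan2(p_y, p_x) ≈ -50.74°.

≈ lat 14.2°S, lon 50.7°W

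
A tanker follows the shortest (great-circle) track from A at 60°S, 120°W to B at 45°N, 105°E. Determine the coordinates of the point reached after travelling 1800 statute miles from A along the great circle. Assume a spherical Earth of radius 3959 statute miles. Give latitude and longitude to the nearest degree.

Convert each endpoint to a unit vector on the sphere (x = cos φ cos λ, y = cos φ sin λ, z = sin φ).
The central angle between the endpoints is δ = arccos(p₁·p₂) ≈ 2.611 rad (149.6°). The total great-circle distance is δ·R ≈ 2.611 × 3959 ≈ 10336 mi, so the target fraction is f = 1800/10336 ≈ 0.174.
Interpolate at f ≈ 0.174 with slerp weights a = sin((1−f)δ)/sin δ ≈ 1.646, b = sin(fδ)/sin δ ≈ 0.867.
p = a·p₁ + b·p₂ ≈ (-0.570, -0.120, -0.813); φ = arcsin(p_z) ≈ -54.34°, λ = atan2(p_y, p_x) ≈ -168.07°.

≈ 54°S, 168°W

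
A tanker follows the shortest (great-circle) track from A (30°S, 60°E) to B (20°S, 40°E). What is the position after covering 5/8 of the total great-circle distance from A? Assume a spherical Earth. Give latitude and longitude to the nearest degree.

Write both endpoints as unit vectors p₁, p₂ with components (cos φ cos λ, cos φ sin λ, sin φ).
The central angle between the endpoints is δ = arccos(p₁·p₂) ≈ 0.360 rad (20.7°).
Interpolate at f = 5/8 with slerp weights a = sin((1−f)δ)/sin δ ≈ 0.382, b = sin(fδ)/sin δ ≈ 0.633.
p = a·p₁ + b·p₂ ≈ (0.621, 0.669, -0.408); φ = arcsin(p_z) ≈ -24.06°, λ = atan2(p_y, p_x) ≈ 47.12°.

≈ (24°S, 47°E)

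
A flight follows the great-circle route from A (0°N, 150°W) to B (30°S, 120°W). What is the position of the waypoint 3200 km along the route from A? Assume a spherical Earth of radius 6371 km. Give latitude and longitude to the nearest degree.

≈ (21°S, 130°W)

Write both endpoints as unit vectors p₁, p₂ with components (cos φ cos λ, cos φ sin λ, sin φ).
The central angle between the endpoints is δ = arccos(p₁·p₂) ≈ 0.723 rad (41.4°). The total great-circle distance is δ·R ≈ 0.723 × 6371 ≈ 4605 km, so the target fraction is f = 3200/4605 ≈ 0.695.
Interpolate at f ≈ 0.695 with slerp weights a = sin((1−f)δ)/sin δ ≈ 0.331, b = sin(fδ)/sin δ ≈ 0.728.
p = a·p₁ + b·p₂ ≈ (-0.601, -0.711, -0.364); φ = arcsin(p_z) ≈ -21.34°, λ = atan2(p_y, p_x) ≈ -130.22°.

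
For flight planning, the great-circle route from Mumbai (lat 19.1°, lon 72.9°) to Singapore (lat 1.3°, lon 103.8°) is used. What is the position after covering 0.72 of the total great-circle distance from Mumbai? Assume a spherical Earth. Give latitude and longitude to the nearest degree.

≈ lat 7°, lon 95°

Convert each endpoint to a unit vector on the sphere (x = cos φ cos λ, y = cos φ sin λ, z = sin φ).
The central angle between the endpoints is δ = arccos(p₁·p₂) ≈ 0.613 rad (35.1°).
Interpolate at f = 0.72 with slerp weights a = sin((1−f)δ)/sin δ ≈ 0.297, b = sin(fδ)/sin δ ≈ 0.742.
p = a·p₁ + b·p₂ ≈ (-0.095, 0.989, 0.114); φ = arcsin(p_z) ≈ 6.54°, λ = atan2(p_y, p_x) ≈ 95.46°.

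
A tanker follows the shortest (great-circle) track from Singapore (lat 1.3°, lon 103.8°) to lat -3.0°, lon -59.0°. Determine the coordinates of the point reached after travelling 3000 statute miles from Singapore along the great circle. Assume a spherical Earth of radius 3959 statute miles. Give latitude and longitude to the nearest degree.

≈ lat -3°, lon 61°

The haversine formula gives a central angle δ ≈ 2.840 rad (162.7°) between the endpoints. The total great-circle distance is δ·R ≈ 2.840 × 3959 ≈ 11244 mi, so the target fraction is f = 3000/11244 ≈ 0.267.
Interpolate at f ≈ 0.267 with slerp weights a = sin((1−f)δ)/sin δ ≈ 2.937, b = sin(fδ)/sin δ ≈ 2.315.
p = a·p₁ + b·p₂ ≈ (0.490, 0.870, -0.055); φ = arcsin(p_z) ≈ -3.13°, λ = atan2(p_y, p_x) ≈ 60.59°.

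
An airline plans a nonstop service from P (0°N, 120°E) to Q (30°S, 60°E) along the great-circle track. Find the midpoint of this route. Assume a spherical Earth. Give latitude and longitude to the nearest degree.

≈ (17°S, 92°E)

Write both endpoints as unit vectors p₁, p₂ with components (cos φ cos λ, cos φ sin λ, sin φ).
The central angle between the endpoints is δ = arccos(p₁·p₂) ≈ 1.123 rad (64.3°).
Interpolate at f = 1/2 with slerp weights a = sin((1−f)δ)/sin δ ≈ 0.591, b = sin(fδ)/sin δ ≈ 0.591.
p = a·p₁ + b·p₂ ≈ (-0.040, 0.955, -0.295); φ = arcsin(p_z) ≈ -17.18°, λ = atan2(p_y, p_x) ≈ 92.37°.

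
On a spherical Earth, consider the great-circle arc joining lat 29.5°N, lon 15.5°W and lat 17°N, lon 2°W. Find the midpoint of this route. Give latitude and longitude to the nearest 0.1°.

Convert each endpoint to a unit vector on the sphere (x = cos φ cos λ, y = cos φ sin λ, z = sin φ).
The central angle between the endpoints is δ = arccos(p₁·p₂) ≈ 0.307 rad (17.6°).
Interpolate at f = 1/2 with slerp weights a = sin((1−f)δ)/sin δ ≈ 0.506, b = sin(fδ)/sin δ ≈ 0.506.
p = a·p₁ + b·p₂ ≈ (0.908, -0.135, 0.397); φ = arcsin(p_z) ≈ 23.39°, λ = atan2(p_y, p_x) ≈ -8.43°.

≈ lat 23.4°N, lon 8.4°W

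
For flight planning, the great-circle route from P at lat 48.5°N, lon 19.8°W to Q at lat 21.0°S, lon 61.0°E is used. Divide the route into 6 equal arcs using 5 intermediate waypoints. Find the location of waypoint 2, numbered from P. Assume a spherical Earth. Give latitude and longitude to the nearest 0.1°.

Write both endpoints as unit vectors p₁, p₂ with components (cos φ cos λ, cos φ sin λ, sin φ).
The central angle between the endpoints is δ = arccos(p₁·p₂) ≈ 1.741 rad (99.8°).
Interpolate at f = 2/6 with slerp weights a = sin((1−f)δ)/sin δ ≈ 0.931, b = sin(fδ)/sin δ ≈ 0.556.
p = a·p₁ + b·p₂ ≈ (0.832, 0.245, 0.498); φ = arcsin(p_z) ≈ 29.84°, λ = atan2(p_y, p_x) ≈ 16.44°.

≈ lat 29.8°N, lon 16.4°E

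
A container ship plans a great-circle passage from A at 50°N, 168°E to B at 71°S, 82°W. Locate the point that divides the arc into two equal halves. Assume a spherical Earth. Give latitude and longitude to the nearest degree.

≈ 16°S, 162°W

The haversine formula gives a central angle δ ≈ 2.491 rad (142.7°) between the endpoints.
Interpolate at f = 1/2 with slerp weights a = sin((1−f)δ)/sin δ ≈ 1.565, b = sin(fδ)/sin δ ≈ 1.565.
p = a·p₁ + b·p₂ ≈ (-0.913, -0.295, -0.281); φ = arcsin(p_z) ≈ -16.31°, λ = atan2(p_y, p_x) ≈ -162.07°.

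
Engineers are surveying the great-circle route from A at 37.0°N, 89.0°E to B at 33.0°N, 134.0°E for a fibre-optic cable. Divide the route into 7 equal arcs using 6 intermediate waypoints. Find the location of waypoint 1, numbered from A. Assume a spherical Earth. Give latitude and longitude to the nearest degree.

≈ 38°N, 96°E

Write both endpoints as unit vectors p₁, p₂ with components (cos φ cos λ, cos φ sin λ, sin φ).
The central angle between the endpoints is δ = arccos(p₁·p₂) ≈ 0.641 rad (36.7°).
Interpolate at f = 1/7 with slerp weights a = sin((1−f)δ)/sin δ ≈ 0.873, b = sin(fδ)/sin δ ≈ 0.153.
p = a·p₁ + b·p₂ ≈ (-0.077, 0.790, 0.609); φ = arcsin(p_z) ≈ 37.50°, λ = atan2(p_y, p_x) ≈ 95.56°.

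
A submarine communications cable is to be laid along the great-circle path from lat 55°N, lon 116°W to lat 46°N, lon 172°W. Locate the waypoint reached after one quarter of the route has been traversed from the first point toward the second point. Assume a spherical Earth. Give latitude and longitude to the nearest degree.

≈ lat 55°N, lon 132°W

From cos δ = sin φ₁ sin φ₂ + cos φ₁ cos φ₂ cos Δλ, the central angle is δ ≈ 0.623 rad (35.7°).
Interpolate at f = 1/4 with slerp weights a = sin((1−f)δ)/sin δ ≈ 0.772, b = sin(fδ)/sin δ ≈ 0.266.
p = a·p₁ + b·p₂ ≈ (-0.377, -0.424, 0.824); φ = arcsin(p_z) ≈ 55.45°, λ = atan2(p_y, p_x) ≈ -131.66°.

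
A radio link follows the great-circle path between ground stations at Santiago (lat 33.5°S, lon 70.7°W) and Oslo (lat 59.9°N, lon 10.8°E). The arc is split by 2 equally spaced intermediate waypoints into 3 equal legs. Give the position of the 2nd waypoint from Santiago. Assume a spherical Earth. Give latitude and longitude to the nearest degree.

Convert each endpoint to a unit vector on the sphere (x = cos φ cos λ, y = cos φ sin λ, z = sin φ).
The central angle between the endpoints is δ = arccos(p₁·p₂) ≈ 2.000 rad (114.6°).
Interpolate at f = 2/3 with slerp weights a = sin((1−f)δ)/sin δ ≈ 0.680, b = sin(fδ)/sin δ ≈ 1.069.
p = a·p₁ + b·p₂ ≈ (0.714, -0.435, 0.549); φ = arcsin(p_z) ≈ 33.32°, λ = atan2(p_y, p_x) ≈ -31.34°.

≈ lat 33°N, lon 31°W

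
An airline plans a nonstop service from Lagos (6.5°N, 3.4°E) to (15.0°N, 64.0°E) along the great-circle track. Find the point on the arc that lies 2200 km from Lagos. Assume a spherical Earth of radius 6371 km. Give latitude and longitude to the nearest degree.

Write both endpoints as unit vectors p₁, p₂ with components (cos φ cos λ, cos φ sin λ, sin φ).
The central angle between the endpoints is δ = arccos(p₁·p₂) ≈ 1.047 rad (60.0°). The total great-circle distance is δ·R ≈ 1.047 × 6371 ≈ 6669 km, so the target fraction is f = 2200/6669 ≈ 0.330.
Interpolate at f ≈ 0.330 with slerp weights a = sin((1−f)δ)/sin δ ≈ 0.745, b = sin(fδ)/sin δ ≈ 0.391.
p = a·p₁ + b·p₂ ≈ (0.905, 0.383, 0.186); φ = arcsin(p_z) ≈ 10.69°, λ = atan2(p_y, p_x) ≈ 22.96°.

≈ (11°N, 23°E)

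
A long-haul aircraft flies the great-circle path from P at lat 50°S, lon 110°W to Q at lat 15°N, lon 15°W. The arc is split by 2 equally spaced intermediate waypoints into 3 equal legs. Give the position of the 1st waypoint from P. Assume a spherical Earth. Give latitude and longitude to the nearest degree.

Write both endpoints as unit vectors p₁, p₂ with components (cos φ cos λ, cos φ sin λ, sin φ).
The central angle between the endpoints is δ = arccos(p₁·p₂) ≈ 1.826 rad (104.6°).
Interpolate at f = 1/3 with slerp weights a = sin((1−f)δ)/sin δ ≈ 0.970, b = sin(fδ)/sin δ ≈ 0.591.
p = a·p₁ + b·p₂ ≈ (0.338, -0.733, -0.590); φ = arcsin(p_z) ≈ -36.14°, λ = atan2(p_y, p_x) ≈ -65.25°.

≈ lat 36°S, lon 65°W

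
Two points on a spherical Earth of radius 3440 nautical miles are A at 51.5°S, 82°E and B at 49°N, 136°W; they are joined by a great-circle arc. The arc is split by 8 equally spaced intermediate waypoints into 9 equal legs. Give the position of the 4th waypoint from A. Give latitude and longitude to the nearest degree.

≈ 11°S, 152°E

From cos δ = sin φ₁ sin φ₂ + cos φ₁ cos φ₂ cos Δλ, the central angle is δ ≈ 2.720 rad (155.8°).
Interpolate at f = 4/9 with slerp weights a = sin((1−f)δ)/sin δ ≈ 2.440, b = sin(fδ)/sin δ ≈ 2.286.
p = a·p₁ + b·p₂ ≈ (-0.867, 0.462, -0.184); φ = arcsin(p_z) ≈ -10.62°, λ = atan2(p_y, p_x) ≈ 151.94°.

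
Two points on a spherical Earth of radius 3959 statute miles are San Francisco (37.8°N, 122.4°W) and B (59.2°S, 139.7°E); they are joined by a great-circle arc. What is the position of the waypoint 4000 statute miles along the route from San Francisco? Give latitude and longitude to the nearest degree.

Write both endpoints as unit vectors p₁, p₂ with components (cos φ cos λ, cos φ sin λ, sin φ).
The central angle between the endpoints is δ = arccos(p₁·p₂) ≈ 2.192 rad (125.6°). The total great-circle distance is δ·R ≈ 2.192 × 3959 ≈ 8678 mi, so the target fraction is f = 4000/8678 ≈ 0.461.
Interpolate at f ≈ 0.461 with slerp weights a = sin((1−f)δ)/sin δ ≈ 1.138, b = sin(fδ)/sin δ ≈ 1.042.
p = a·p₁ + b·p₂ ≈ (-0.889, -0.414, -0.197); φ = arcsin(p_z) ≈ -11.38°, λ = atan2(p_y, p_x) ≈ -155.01°.

≈ (11°S, 155°W)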